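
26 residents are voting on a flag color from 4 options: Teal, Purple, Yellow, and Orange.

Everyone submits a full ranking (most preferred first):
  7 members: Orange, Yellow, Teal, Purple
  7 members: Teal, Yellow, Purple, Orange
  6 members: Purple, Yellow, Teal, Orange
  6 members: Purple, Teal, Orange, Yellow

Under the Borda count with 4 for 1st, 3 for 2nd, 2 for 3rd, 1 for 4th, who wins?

Teal: 7×2 + 7×4 + 6×2 + 6×3 = 72
Purple: 7×1 + 7×2 + 6×4 + 6×4 = 69
Yellow: 7×3 + 7×3 + 6×3 + 6×1 = 66
Orange: 7×4 + 7×1 + 6×1 + 6×2 = 53

Teal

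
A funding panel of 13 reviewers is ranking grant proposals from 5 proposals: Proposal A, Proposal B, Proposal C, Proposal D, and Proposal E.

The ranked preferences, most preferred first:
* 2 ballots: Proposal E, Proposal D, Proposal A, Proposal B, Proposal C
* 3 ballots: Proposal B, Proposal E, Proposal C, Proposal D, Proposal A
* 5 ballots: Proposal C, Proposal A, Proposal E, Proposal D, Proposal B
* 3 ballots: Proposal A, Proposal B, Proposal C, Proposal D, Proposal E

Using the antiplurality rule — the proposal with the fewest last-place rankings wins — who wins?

Proposal D

Last-place votes: Proposal A 3, Proposal B 5, Proposal C 2, Proposal D 0, Proposal E 3.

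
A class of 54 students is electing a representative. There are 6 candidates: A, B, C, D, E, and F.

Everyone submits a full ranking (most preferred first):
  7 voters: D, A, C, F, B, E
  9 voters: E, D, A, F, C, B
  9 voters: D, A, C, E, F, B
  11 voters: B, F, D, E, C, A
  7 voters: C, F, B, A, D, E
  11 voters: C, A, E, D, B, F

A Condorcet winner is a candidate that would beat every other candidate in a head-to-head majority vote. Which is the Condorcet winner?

D

D vs A: 36–18
D vs B: 36–18
D vs C: 36–18
D vs E: 34–20
D vs F: 36–18
D beats every other candidate.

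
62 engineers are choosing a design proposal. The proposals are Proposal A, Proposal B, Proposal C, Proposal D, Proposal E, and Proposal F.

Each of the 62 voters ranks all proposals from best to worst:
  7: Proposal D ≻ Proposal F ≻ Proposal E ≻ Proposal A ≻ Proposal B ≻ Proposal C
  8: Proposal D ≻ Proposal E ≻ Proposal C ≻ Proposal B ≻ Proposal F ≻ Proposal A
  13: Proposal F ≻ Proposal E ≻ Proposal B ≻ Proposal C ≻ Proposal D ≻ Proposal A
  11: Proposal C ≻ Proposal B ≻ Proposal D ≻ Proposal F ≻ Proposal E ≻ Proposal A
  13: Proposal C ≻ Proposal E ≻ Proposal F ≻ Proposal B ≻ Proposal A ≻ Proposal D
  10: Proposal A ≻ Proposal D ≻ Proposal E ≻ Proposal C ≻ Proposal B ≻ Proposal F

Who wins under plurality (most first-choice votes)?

First-place votes: Proposal A 10, Proposal B 0, Proposal C 24, Proposal D 15, Proposal E 0, Proposal F 13.

Proposal C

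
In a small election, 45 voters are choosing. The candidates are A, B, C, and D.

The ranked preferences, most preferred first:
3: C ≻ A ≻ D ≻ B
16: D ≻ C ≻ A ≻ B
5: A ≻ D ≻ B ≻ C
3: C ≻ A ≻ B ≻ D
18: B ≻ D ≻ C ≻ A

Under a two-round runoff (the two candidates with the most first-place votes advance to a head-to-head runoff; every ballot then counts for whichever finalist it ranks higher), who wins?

Round 1 first-place votes: A 5, B 18, C 6, D 16. B and D advance.
Runoff: B is ranked above D on 21 ballots, D above B on 24.

D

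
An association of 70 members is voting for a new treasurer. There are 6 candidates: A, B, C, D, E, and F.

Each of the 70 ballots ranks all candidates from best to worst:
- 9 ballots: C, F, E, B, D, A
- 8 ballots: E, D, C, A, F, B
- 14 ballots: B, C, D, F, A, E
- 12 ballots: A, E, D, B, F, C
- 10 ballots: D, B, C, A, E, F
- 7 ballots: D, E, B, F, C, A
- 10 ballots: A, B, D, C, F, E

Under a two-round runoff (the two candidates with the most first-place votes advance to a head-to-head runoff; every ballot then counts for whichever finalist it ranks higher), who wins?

D

Round 1 first-place votes: A 22, B 14, C 9, D 17, E 8, F 0. A and D advance.
Runoff: A is ranked above D on 22 ballots, D above A on 48.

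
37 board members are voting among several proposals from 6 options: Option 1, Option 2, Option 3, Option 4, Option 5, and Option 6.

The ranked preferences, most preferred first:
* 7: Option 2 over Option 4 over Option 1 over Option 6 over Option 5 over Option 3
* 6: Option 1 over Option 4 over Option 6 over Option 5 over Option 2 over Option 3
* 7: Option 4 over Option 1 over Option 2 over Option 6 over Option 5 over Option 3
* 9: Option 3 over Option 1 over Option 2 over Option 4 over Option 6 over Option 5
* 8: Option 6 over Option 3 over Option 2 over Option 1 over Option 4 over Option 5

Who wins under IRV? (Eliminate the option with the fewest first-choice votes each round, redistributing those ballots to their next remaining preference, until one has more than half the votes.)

Option 4

Round 1: Option 1 6, Option 2 7, Option 3 9, Option 4 7, Option 5 0, Option 6 8. Option 5 eliminated.
Round 2: Option 1 6, Option 2 7, Option 3 9, Option 4 7, Option 6 8. Option 1 eliminated.
Round 3: Option 2 7, Option 3 9, Option 4 13, Option 6 8. Option 2 eliminated.
Round 4: Option 3 9, Option 4 20, Option 6 8. Option 4 has a majority (≥19).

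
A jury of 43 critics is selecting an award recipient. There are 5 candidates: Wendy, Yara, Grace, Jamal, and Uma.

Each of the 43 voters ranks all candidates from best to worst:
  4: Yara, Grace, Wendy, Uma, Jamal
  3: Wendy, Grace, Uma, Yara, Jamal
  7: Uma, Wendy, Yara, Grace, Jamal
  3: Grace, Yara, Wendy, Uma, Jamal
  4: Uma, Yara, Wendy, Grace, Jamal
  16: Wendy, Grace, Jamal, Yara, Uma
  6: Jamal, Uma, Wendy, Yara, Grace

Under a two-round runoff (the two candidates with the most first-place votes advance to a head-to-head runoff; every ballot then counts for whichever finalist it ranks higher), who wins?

Wendy

Round 1 first-place votes: Wendy 19, Yara 4, Grace 3, Jamal 6, Uma 11. Wendy and Uma advance.
Runoff: Wendy is ranked above Uma on 26 ballots, Uma above Wendy on 17.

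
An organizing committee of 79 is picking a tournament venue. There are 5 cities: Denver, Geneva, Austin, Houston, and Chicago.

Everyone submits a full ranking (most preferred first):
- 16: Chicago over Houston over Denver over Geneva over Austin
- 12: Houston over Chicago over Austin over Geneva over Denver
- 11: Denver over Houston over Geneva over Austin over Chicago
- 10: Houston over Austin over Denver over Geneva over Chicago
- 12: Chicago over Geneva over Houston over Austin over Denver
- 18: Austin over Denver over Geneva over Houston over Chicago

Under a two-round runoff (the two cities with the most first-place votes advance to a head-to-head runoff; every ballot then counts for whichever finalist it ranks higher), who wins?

Round 1 first-place votes: Denver 11, Geneva 0, Austin 18, Houston 22, Chicago 28. Chicago and Houston advance.
Runoff: Chicago is ranked above Houston on 28 ballots, Houston above Chicago on 51.

Houston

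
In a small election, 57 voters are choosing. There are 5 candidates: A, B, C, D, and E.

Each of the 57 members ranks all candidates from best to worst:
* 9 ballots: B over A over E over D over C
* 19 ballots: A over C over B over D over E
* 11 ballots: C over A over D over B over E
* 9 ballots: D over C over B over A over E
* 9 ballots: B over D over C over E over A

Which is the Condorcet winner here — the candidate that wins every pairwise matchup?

C

C vs A: 29–28
C vs B: 39–18
C vs D: 30–27
C vs E: 48–9
C beats every other candidate.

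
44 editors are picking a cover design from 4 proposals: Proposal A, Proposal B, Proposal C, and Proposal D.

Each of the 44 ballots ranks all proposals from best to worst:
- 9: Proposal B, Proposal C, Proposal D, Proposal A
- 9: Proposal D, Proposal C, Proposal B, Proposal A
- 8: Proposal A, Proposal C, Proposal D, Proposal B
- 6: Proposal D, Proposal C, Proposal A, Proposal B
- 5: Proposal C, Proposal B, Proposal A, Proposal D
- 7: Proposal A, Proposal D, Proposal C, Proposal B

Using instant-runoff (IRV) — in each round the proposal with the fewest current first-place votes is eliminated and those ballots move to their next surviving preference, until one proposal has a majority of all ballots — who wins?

Round 1: Proposal A 15, Proposal B 9, Proposal C 5, Proposal D 15. Proposal C eliminated.
Round 2: Proposal A 15, Proposal B 14, Proposal D 15. Proposal B eliminated.
Round 3: Proposal A 20, Proposal D 24. Proposal D has a majority (≥23).

Proposal D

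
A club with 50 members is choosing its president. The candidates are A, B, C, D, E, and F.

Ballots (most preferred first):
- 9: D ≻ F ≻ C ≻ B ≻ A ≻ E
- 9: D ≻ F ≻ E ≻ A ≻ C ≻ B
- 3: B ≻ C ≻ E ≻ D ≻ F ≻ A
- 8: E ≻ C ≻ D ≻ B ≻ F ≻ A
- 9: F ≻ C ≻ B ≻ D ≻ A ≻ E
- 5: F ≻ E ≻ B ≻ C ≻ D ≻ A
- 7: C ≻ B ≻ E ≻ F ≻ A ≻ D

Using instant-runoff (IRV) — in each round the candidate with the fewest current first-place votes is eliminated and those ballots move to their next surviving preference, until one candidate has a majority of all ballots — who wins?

C

Round 1: A 0, B 3, C 7, D 18, E 8, F 14. A eliminated.
Round 2: B 3, C 7, D 18, E 8, F 14. B eliminated.
Round 3: C 10, D 18, E 8, F 14. E eliminated.
Round 4: C 18, D 18, F 14. F eliminated.
Round 5: C 32, D 18. C has a majority (≥26).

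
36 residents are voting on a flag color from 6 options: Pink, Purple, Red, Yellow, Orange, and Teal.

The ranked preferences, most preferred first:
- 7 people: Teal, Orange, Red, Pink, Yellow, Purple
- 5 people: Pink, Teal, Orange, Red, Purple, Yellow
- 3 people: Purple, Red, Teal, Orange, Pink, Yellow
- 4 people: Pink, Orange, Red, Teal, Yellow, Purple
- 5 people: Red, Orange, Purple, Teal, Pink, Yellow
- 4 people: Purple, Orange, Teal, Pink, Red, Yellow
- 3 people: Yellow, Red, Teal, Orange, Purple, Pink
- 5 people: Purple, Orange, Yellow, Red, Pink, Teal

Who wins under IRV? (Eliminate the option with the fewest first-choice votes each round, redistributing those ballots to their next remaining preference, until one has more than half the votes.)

Round 1: Pink 9, Purple 12, Red 5, Yellow 3, Orange 0, Teal 7. Orange eliminated.
Round 2: Pink 9, Purple 12, Red 5, Yellow 3, Teal 7. Yellow eliminated.
Round 3: Pink 9, Purple 12, Red 8, Teal 7. Teal eliminated.
Round 4: Pink 9, Purple 12, Red 15. Pink eliminated.
Round 5: Purple 12, Red 24. Red has a majority (≥19).

Red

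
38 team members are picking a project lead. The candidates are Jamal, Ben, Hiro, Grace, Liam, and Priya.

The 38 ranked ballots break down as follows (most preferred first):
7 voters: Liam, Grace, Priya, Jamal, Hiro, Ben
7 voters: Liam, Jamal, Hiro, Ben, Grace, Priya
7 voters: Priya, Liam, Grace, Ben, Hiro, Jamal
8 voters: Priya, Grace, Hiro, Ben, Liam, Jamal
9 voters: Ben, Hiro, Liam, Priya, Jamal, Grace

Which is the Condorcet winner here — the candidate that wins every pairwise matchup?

Liam

Liam vs Jamal: 38–0
Liam vs Ben: 21–17
Liam vs Hiro: 21–17
Liam vs Grace: 30–8
Liam vs Priya: 23–15
Liam beats every other candidate.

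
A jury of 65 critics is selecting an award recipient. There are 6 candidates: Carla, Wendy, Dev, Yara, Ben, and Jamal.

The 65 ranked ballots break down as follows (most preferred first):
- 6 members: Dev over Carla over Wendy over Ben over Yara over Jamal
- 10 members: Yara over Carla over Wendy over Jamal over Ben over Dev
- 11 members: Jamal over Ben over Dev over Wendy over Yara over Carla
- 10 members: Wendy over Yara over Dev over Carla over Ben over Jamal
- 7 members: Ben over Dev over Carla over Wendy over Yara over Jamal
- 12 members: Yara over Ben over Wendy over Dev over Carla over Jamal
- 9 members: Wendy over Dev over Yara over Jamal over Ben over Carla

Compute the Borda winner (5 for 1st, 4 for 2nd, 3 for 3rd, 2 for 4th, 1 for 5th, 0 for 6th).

Carla: 6×4 + 10×4 + 11×0 + 10×2 + 7×3 + 12×1 + 9×0 = 117
Wendy: 6×3 + 10×3 + 11×2 + 10×5 + 7×2 + 12×3 + 9×5 = 215
Dev: 6×5 + 10×0 + 11×3 + 10×3 + 7×4 + 12×2 + 9×4 = 181
Yara: 6×1 + 10×5 + 11×1 + 10×4 + 7×1 + 12×5 + 9×3 = 201
Ben: 6×2 + 10×1 + 11×4 + 10×1 + 7×5 + 12×4 + 9×1 = 168
Jamal: 6×0 + 10×2 + 11×5 + 10×0 + 7×0 + 12×0 + 9×2 = 93

Wendy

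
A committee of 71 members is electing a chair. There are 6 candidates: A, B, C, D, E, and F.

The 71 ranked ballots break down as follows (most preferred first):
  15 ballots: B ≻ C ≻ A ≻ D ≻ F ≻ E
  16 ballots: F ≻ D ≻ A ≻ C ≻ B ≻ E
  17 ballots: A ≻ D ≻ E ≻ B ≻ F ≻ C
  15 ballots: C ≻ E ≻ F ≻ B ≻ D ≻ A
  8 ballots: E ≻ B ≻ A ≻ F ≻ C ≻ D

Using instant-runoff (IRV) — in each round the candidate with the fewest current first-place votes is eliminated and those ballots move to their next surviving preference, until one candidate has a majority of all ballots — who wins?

B

Round 1: A 17, B 15, C 15, D 0, E 8, F 16. D eliminated.
Round 2: A 17, B 15, C 15, E 8, F 16. E eliminated.
Round 3: A 17, B 23, C 15, F 16. C eliminated.
Round 4: A 17, B 23, F 31. A eliminated.
Round 5: B 40, F 31. B has a majority (≥36).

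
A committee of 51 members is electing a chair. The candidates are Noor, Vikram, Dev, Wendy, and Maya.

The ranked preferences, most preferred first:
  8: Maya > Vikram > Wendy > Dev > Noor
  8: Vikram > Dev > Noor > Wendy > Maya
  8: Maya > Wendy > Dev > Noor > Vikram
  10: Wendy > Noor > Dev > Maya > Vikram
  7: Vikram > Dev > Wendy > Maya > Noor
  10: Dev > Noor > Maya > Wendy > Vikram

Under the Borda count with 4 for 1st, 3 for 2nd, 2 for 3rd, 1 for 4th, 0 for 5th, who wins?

Noor: 8×0 + 8×2 + 8×1 + 10×3 + 7×0 + 10×3 = 84
Vikram: 8×3 + 8×4 + 8×0 + 10×0 + 7×4 + 10×0 = 84
Dev: 8×1 + 8×3 + 8×2 + 10×2 + 7×3 + 10×4 = 129
Wendy: 8×2 + 8×1 + 8×3 + 10×4 + 7×2 + 10×1 = 112
Maya: 8×4 + 8×0 + 8×4 + 10×1 + 7×1 + 10×2 = 101

Dev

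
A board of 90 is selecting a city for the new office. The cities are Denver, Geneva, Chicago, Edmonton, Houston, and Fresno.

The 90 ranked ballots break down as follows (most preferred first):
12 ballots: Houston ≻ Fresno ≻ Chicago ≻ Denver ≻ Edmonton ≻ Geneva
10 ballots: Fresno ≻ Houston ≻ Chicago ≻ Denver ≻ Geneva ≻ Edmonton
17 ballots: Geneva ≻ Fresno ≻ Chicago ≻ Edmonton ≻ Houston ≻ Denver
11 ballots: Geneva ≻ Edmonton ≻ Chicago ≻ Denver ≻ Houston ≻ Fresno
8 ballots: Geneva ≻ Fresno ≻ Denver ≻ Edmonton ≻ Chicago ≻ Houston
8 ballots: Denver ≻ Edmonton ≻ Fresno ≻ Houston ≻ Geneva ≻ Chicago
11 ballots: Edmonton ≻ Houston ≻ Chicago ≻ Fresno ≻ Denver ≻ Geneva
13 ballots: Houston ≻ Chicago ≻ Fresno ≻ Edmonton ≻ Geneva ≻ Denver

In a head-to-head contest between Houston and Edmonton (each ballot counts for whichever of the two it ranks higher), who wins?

Houston is ranked above Edmonton on 35 ballots; Edmonton above Houston on 55.

Edmonton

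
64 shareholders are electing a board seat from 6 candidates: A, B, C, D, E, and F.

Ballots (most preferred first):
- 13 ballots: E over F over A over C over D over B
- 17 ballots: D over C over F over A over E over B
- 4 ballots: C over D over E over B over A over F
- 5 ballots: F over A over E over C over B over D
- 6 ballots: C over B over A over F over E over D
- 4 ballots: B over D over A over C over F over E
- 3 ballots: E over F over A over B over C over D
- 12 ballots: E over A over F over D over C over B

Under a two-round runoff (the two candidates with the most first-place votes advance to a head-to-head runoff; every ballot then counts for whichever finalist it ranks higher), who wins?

E

Round 1 first-place votes: A 0, B 4, C 10, D 17, E 28, F 5. E and D advance.
Runoff: E is ranked above D on 39 ballots, D above E on 25.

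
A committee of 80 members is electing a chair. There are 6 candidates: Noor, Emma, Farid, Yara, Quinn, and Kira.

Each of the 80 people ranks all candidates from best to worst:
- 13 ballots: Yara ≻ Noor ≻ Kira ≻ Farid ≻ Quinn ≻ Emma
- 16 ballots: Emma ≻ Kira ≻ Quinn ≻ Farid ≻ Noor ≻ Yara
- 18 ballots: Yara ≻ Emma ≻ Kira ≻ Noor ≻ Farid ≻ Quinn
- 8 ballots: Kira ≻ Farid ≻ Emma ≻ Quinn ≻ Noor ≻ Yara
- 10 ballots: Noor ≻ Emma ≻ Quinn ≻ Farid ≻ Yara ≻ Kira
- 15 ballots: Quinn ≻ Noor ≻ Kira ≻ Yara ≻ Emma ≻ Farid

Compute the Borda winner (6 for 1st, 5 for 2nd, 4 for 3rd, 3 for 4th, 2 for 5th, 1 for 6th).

Noor: 13×5 + 16×2 + 18×3 + 8×2 + 10×6 + 15×5 = 302
Emma: 13×1 + 16×6 + 18×5 + 8×4 + 10×5 + 15×2 = 311
Farid: 13×3 + 16×3 + 18×2 + 8×5 + 10×3 + 15×1 = 208
Yara: 13×6 + 16×1 + 18×6 + 8×1 + 10×2 + 15×3 = 275
Quinn: 13×2 + 16×4 + 18×1 + 8×3 + 10×4 + 15×6 = 262
Kira: 13×4 + 16×5 + 18×4 + 8×6 + 10×1 + 15×4 = 322

Kira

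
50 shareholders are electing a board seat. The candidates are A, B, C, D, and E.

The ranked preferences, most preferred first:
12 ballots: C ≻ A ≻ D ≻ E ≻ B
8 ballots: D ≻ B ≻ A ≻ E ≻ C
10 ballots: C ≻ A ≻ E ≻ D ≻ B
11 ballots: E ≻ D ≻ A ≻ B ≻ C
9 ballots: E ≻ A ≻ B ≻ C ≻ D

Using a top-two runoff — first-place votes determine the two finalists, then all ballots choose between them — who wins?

Round 1 first-place votes: A 0, B 0, C 22, D 8, E 20. C and E advance.
Runoff: C is ranked above E on 22 ballots, E above C on 28.

E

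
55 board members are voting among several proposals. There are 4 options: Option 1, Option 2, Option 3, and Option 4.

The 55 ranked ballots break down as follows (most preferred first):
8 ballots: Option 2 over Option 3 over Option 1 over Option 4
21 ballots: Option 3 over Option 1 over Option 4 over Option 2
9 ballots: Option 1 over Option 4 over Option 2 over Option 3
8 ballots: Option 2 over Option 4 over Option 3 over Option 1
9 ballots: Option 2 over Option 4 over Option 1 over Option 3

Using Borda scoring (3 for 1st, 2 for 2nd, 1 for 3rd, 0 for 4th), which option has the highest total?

Option 1: 8×1 + 21×2 + 9×3 + 8×0 + 9×1 = 86
Option 2: 8×3 + 21×0 + 9×1 + 8×3 + 9×3 = 84
Option 3: 8×2 + 21×3 + 9×0 + 8×1 + 9×0 = 87
Option 4: 8×0 + 21×1 + 9×2 + 8×2 + 9×2 = 73

Option 3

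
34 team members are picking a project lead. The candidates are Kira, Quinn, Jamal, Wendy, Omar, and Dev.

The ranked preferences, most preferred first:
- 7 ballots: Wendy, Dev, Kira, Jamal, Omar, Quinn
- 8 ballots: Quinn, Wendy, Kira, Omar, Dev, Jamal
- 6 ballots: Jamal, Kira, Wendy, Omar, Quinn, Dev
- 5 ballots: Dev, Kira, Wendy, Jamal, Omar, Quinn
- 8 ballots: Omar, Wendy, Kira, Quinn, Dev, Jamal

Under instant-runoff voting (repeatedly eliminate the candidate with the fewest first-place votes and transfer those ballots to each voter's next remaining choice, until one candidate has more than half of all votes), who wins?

Round 1: Kira 0, Quinn 8, Jamal 6, Wendy 7, Omar 8, Dev 5. Kira eliminated.
Round 2: Quinn 8, Jamal 6, Wendy 7, Omar 8, Dev 5. Dev eliminated.
Round 3: Quinn 8, Jamal 6, Wendy 12, Omar 8. Jamal eliminated.
Round 4: Quinn 8, Wendy 18, Omar 8. Wendy has a majority (≥18).

Wendy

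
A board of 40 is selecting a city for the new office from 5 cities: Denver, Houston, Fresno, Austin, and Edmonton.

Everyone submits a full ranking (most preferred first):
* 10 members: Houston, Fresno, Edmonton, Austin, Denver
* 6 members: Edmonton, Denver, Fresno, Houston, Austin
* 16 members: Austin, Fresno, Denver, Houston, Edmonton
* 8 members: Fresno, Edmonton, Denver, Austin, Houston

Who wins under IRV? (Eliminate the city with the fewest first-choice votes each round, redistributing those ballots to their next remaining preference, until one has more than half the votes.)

Round 1: Denver 0, Houston 10, Fresno 8, Austin 16, Edmonton 6. Denver eliminated.
Round 2: Houston 10, Fresno 8, Austin 16, Edmonton 6. Edmonton eliminated.
Round 3: Houston 10, Fresno 14, Austin 16. Houston eliminated.
Round 4: Fresno 24, Austin 16. Fresno has a majority (≥21).

Fresno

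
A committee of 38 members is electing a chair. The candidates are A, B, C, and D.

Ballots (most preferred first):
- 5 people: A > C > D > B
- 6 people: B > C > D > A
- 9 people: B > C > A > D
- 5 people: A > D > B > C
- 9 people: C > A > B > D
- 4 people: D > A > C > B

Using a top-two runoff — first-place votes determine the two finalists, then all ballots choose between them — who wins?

Round 1 first-place votes: A 10, B 15, C 9, D 4. B and A advance.
Runoff: B is ranked above A on 15 ballots, A above B on 23.

A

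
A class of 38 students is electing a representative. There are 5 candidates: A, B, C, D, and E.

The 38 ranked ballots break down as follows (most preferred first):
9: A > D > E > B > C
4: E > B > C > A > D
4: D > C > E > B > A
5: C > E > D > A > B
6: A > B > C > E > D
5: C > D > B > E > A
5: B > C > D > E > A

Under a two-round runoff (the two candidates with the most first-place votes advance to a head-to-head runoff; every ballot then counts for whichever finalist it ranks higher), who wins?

Round 1 first-place votes: A 15, B 5, C 10, D 4, E 4. A and C advance.
Runoff: A is ranked above C on 15 ballots, C above A on 23.

C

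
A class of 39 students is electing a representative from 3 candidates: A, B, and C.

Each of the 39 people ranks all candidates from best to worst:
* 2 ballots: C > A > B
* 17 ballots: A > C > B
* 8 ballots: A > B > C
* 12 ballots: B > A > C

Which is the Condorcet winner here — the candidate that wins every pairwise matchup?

A vs B: 27–12
A vs C: 37–2
A beats every other candidate.

A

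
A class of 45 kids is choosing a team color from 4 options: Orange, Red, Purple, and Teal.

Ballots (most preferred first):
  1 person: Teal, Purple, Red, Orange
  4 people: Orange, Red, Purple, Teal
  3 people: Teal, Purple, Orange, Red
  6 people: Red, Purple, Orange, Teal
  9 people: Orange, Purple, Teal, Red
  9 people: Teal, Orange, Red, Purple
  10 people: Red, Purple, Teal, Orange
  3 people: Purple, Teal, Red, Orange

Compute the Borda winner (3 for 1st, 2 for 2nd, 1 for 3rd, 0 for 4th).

Purple

Orange: 1×0 + 4×3 + 3×1 + 6×1 + 9×3 + 9×2 + 10×0 + 3×0 = 66
Red: 1×1 + 4×2 + 3×0 + 6×3 + 9×0 + 9×1 + 10×3 + 3×1 = 69
Purple: 1×2 + 4×1 + 3×2 + 6×2 + 9×2 + 9×0 + 10×2 + 3×3 = 71
Teal: 1×3 + 4×0 + 3×3 + 6×0 + 9×1 + 9×3 + 10×1 + 3×2 = 64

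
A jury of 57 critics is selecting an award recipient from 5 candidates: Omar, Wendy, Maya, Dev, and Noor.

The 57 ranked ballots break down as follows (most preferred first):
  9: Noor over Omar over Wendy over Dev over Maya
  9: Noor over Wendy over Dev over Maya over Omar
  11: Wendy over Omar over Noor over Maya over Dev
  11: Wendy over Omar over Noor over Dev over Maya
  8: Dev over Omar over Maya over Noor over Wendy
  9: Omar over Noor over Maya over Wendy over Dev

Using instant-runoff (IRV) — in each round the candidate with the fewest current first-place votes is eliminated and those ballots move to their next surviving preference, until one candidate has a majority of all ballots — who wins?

Noor

Round 1: Omar 9, Wendy 22, Maya 0, Dev 8, Noor 18. Maya eliminated.
Round 2: Omar 9, Wendy 22, Dev 8, Noor 18. Dev eliminated.
Round 3: Omar 17, Wendy 22, Noor 18. Omar eliminated.
Round 4: Wendy 22, Noor 35. Noor has a majority (≥29).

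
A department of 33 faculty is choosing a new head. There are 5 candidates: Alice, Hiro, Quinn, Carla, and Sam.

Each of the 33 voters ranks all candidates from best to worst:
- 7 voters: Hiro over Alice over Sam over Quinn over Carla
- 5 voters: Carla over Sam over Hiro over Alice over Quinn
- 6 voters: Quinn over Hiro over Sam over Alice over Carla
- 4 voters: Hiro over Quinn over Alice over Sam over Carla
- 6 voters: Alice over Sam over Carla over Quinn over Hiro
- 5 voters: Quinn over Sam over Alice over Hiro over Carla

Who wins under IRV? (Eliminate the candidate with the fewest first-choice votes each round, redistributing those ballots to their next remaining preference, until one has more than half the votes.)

Quinn

Round 1: Alice 6, Hiro 11, Quinn 11, Carla 5, Sam 0. Sam eliminated.
Round 2: Alice 6, Hiro 11, Quinn 11, Carla 5. Carla eliminated.
Round 3: Alice 6, Hiro 16, Quinn 11. Alice eliminated.
Round 4: Hiro 16, Quinn 17. Quinn has a majority (≥17).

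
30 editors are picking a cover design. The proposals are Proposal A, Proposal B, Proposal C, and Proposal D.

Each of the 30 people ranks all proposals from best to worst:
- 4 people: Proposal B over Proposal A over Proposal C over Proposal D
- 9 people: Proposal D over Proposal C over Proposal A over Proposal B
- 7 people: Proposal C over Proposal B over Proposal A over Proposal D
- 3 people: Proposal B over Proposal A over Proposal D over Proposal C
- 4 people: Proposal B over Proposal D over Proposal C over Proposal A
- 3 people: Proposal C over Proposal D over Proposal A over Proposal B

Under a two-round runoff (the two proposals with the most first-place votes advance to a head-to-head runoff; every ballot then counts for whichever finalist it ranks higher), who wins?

Round 1 first-place votes: Proposal A 0, Proposal B 11, Proposal C 10, Proposal D 9. Proposal B and Proposal C advance.
Runoff: Proposal B is ranked above Proposal C on 11 ballots, Proposal C above Proposal B on 19.

Proposal C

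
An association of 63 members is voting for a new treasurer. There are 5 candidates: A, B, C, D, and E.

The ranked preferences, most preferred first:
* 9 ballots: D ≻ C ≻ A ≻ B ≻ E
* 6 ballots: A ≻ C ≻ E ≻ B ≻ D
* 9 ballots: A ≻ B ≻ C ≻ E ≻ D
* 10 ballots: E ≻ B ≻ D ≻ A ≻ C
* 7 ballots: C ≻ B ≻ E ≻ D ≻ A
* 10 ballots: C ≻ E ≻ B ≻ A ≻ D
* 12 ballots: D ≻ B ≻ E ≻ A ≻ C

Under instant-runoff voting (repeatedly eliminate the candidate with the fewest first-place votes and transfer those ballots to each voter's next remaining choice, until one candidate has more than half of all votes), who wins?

C

Round 1: A 15, B 0, C 17, D 21, E 10. B eliminated.
Round 2: A 15, C 17, D 21, E 10. E eliminated.
Round 3: A 15, C 17, D 31. A eliminated.
Round 4: C 32, D 31. C has a majority (≥32).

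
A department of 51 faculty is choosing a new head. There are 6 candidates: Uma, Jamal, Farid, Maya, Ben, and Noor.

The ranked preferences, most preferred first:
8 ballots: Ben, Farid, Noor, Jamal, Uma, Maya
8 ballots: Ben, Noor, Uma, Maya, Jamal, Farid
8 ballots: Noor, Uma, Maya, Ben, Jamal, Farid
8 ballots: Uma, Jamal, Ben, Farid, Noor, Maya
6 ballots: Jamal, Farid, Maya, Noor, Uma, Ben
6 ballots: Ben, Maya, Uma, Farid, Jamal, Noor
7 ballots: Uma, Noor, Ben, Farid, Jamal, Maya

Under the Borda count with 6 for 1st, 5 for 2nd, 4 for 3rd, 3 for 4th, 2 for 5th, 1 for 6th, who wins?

Uma: 8×2 + 8×4 + 8×5 + 8×6 + 6×2 + 6×4 + 7×6 = 214
Jamal: 8×3 + 8×2 + 8×2 + 8×5 + 6×6 + 6×2 + 7×2 = 158
Farid: 8×5 + 8×1 + 8×1 + 8×3 + 6×5 + 6×3 + 7×3 = 149
Maya: 8×1 + 8×3 + 8×4 + 8×1 + 6×4 + 6×5 + 7×1 = 133
Ben: 8×6 + 8×6 + 8×3 + 8×4 + 6×1 + 6×6 + 7×4 = 222
Noor: 8×4 + 8×5 + 8×6 + 8×2 + 6×3 + 6×1 + 7×5 = 195

Ben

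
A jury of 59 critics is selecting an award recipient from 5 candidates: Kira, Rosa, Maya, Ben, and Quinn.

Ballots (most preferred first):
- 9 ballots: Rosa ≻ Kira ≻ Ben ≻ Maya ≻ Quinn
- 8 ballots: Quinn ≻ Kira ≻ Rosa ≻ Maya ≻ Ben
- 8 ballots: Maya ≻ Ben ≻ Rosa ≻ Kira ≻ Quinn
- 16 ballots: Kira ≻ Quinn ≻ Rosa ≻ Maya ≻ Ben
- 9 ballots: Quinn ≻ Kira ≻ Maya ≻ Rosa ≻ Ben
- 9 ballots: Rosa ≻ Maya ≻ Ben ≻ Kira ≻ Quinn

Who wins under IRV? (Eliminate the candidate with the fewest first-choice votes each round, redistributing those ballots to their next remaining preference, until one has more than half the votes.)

Quinn

Round 1: Kira 16, Rosa 18, Maya 8, Ben 0, Quinn 17. Ben eliminated.
Round 2: Kira 16, Rosa 18, Maya 8, Quinn 17. Maya eliminated.
Round 3: Kira 16, Rosa 26, Quinn 17. Kira eliminated.
Round 4: Rosa 26, Quinn 33. Quinn has a majority (≥30).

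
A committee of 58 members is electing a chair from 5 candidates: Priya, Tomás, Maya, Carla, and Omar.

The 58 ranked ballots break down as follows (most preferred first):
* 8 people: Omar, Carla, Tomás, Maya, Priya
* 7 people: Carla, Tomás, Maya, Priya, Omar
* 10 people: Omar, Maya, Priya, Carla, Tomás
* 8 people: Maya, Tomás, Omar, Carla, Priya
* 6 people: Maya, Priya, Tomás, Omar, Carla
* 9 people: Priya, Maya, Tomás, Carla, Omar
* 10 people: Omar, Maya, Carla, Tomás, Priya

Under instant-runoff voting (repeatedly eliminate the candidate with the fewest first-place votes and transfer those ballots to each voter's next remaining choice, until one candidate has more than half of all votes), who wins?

Maya

Round 1: Priya 9, Tomás 0, Maya 14, Carla 7, Omar 28. Tomás eliminated.
Round 2: Priya 9, Maya 14, Carla 7, Omar 28. Carla eliminated.
Round 3: Priya 9, Maya 21, Omar 28. Priya eliminated.
Round 4: Maya 30, Omar 28. Maya has a majority (≥30).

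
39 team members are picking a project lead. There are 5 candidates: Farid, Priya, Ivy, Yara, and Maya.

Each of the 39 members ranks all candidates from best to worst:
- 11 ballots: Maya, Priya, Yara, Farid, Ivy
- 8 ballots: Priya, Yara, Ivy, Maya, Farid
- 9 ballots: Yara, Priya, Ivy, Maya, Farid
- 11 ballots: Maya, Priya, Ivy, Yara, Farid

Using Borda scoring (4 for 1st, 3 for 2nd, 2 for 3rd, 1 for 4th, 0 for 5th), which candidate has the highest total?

Farid: 11×1 + 8×0 + 9×0 + 11×0 = 11
Priya: 11×3 + 8×4 + 9×3 + 11×3 = 125
Ivy: 11×0 + 8×2 + 9×2 + 11×2 = 56
Yara: 11×2 + 8×3 + 9×4 + 11×1 = 93
Maya: 11×4 + 8×1 + 9×1 + 11×4 = 105

Priya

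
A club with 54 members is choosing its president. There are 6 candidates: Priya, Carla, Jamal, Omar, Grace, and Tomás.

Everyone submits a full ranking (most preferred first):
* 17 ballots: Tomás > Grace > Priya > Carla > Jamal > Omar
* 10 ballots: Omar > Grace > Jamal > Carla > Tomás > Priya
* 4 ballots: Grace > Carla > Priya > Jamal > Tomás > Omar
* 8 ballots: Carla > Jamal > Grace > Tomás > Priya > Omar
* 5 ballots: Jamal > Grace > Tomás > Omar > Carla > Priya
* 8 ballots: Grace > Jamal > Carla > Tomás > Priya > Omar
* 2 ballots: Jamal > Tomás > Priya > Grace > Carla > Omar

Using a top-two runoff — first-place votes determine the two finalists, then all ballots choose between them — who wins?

Grace

Round 1 first-place votes: Priya 0, Carla 8, Jamal 7, Omar 10, Grace 12, Tomás 17. Tomás and Grace advance.
Runoff: Tomás is ranked above Grace on 19 ballots, Grace above Tomás on 35.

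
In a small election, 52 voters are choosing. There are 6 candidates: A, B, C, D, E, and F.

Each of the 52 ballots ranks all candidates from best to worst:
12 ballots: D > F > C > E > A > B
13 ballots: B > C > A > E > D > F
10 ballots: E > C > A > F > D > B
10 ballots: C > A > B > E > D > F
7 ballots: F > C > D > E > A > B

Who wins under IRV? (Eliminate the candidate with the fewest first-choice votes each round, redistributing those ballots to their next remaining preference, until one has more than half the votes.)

Round 1: A 0, B 13, C 10, D 12, E 10, F 7. A eliminated.
Round 2: B 13, C 10, D 12, E 10, F 7. F eliminated.
Round 3: B 13, C 17, D 12, E 10. E eliminated.
Round 4: B 13, C 27, D 12. C has a majority (≥27).

C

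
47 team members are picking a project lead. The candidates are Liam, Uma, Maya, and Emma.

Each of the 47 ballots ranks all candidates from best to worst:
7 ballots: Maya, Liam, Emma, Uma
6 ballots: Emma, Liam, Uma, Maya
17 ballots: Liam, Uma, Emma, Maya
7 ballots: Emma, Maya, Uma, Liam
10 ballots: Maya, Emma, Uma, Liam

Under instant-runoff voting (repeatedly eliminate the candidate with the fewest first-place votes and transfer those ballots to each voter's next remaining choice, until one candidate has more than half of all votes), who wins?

Round 1: Liam 17, Uma 0, Maya 17, Emma 13. Uma eliminated.
Round 2: Liam 17, Maya 17, Emma 13. Emma eliminated.
Round 3: Liam 23, Maya 24. Maya has a majority (≥24).

Maya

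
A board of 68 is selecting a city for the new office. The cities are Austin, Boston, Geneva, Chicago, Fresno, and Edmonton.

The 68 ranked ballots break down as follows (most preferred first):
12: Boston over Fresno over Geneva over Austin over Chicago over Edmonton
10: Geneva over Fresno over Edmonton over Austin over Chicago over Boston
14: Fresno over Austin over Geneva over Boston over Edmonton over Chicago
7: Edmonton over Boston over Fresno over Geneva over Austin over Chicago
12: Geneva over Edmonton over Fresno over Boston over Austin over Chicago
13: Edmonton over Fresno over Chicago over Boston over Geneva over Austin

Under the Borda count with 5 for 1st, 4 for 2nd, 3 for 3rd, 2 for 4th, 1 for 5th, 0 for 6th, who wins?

Fresno

Austin: 12×2 + 10×2 + 14×4 + 7×1 + 12×1 + 13×0 = 119
Boston: 12×5 + 10×0 + 14×2 + 7×4 + 12×2 + 13×2 = 166
Geneva: 12×3 + 10×5 + 14×3 + 7×2 + 12×5 + 13×1 = 215
Chicago: 12×1 + 10×1 + 14×0 + 7×0 + 12×0 + 13×3 = 61
Fresno: 12×4 + 10×4 + 14×5 + 7×3 + 12×3 + 13×4 = 267
Edmonton: 12×0 + 10×3 + 14×1 + 7×5 + 12×4 + 13×5 = 192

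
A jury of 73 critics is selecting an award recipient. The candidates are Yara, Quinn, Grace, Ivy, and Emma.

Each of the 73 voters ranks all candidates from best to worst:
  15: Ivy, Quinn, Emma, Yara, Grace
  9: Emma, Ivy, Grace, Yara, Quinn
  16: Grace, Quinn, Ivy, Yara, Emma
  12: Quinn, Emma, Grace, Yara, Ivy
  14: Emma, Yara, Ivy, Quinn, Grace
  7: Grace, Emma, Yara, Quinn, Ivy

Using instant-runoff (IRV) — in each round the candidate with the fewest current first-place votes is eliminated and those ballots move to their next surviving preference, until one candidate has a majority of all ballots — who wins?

Emma

Round 1: Yara 0, Quinn 12, Grace 23, Ivy 15, Emma 23. Yara eliminated.
Round 2: Quinn 12, Grace 23, Ivy 15, Emma 23. Quinn eliminated.
Round 3: Grace 23, Ivy 15, Emma 35. Ivy eliminated.
Round 4: Grace 23, Emma 50. Emma has a majority (≥37).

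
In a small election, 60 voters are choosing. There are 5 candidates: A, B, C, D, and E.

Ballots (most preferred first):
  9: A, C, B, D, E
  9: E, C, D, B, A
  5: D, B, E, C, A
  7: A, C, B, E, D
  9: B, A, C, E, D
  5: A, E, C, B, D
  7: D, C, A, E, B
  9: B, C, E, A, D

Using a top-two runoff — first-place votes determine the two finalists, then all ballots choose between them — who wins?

Round 1 first-place votes: A 21, B 18, C 0, D 12, E 9. A and B advance.
Runoff: A is ranked above B on 28 ballots, B above A on 32.

B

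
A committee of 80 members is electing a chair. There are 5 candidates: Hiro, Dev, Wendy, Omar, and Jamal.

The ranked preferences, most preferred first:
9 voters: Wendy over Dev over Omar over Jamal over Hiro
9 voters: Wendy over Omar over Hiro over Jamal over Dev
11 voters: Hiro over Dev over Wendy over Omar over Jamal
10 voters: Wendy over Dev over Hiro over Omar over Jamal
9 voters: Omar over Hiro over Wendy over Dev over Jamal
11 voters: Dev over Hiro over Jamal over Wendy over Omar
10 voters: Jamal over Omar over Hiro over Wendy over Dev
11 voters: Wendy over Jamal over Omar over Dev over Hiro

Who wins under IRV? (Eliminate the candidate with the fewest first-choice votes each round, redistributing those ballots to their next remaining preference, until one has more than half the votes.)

Round 1: Hiro 11, Dev 11, Wendy 39, Omar 9, Jamal 10. Omar eliminated.
Round 2: Hiro 20, Dev 11, Wendy 39, Jamal 10. Jamal eliminated.
Round 3: Hiro 30, Dev 11, Wendy 39. Dev eliminated.
Round 4: Hiro 41, Wendy 39. Hiro has a majority (≥41).

Hiro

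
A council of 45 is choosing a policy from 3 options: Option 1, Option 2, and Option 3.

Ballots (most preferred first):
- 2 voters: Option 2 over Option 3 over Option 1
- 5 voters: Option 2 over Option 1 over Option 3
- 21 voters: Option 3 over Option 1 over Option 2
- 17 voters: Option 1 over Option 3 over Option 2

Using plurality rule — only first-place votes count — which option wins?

First-place votes: Option 1 17, Option 2 7, Option 3 21.

Option 3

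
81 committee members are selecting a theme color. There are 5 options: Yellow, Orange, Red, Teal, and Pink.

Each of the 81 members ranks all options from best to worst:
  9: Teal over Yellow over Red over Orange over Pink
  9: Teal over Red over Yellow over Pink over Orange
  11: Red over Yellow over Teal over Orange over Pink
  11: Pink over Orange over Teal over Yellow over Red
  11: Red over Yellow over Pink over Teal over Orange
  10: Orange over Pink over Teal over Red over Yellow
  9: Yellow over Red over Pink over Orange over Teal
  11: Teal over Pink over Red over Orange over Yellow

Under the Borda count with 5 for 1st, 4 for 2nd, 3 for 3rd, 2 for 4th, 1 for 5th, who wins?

Red

Yellow: 9×4 + 9×3 + 11×4 + 11×2 + 11×4 + 10×1 + 9×5 + 11×1 = 239
Orange: 9×2 + 9×1 + 11×2 + 11×4 + 11×1 + 10×5 + 9×2 + 11×2 = 194
Red: 9×3 + 9×4 + 11×5 + 11×1 + 11×5 + 10×2 + 9×4 + 11×3 = 273
Teal: 9×5 + 9×5 + 11×3 + 11×3 + 11×2 + 10×3 + 9×1 + 11×5 = 272
Pink: 9×1 + 9×2 + 11×1 + 11×5 + 11×3 + 10×4 + 9×3 + 11×4 = 237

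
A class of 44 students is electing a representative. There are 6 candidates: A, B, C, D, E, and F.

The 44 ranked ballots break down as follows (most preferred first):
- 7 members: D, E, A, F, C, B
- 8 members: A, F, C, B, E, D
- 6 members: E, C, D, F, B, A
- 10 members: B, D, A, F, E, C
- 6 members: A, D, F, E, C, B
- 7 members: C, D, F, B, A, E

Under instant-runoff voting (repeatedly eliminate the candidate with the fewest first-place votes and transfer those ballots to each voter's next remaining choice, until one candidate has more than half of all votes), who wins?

A

Round 1: A 14, B 10, C 7, D 7, E 6, F 0. F eliminated.
Round 2: A 14, B 10, C 7, D 7, E 6. E eliminated.
Round 3: A 14, B 10, C 13, D 7. D eliminated.
Round 4: A 21, B 10, C 13. B eliminated.
Round 5: A 31, C 13. A has a majority (≥23).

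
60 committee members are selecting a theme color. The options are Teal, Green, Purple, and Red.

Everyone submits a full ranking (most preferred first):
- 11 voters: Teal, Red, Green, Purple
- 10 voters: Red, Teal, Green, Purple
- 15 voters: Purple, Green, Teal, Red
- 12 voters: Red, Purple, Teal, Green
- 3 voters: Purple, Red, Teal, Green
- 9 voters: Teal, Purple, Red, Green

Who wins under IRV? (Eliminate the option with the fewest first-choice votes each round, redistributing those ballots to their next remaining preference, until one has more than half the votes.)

Round 1: Teal 20, Green 0, Purple 18, Red 22. Green eliminated.
Round 2: Teal 20, Purple 18, Red 22. Purple eliminated.
Round 3: Teal 35, Red 25. Teal has a majority (≥31).

Teal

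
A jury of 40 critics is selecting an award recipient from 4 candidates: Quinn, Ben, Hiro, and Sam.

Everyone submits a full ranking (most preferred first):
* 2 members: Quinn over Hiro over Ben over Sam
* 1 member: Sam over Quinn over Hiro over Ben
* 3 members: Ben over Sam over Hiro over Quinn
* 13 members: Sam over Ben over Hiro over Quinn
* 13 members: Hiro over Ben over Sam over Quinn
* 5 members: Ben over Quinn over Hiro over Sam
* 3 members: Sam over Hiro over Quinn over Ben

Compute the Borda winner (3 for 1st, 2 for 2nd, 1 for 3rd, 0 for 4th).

Ben

Quinn: 2×3 + 1×2 + 3×0 + 13×0 + 13×0 + 5×2 + 3×1 = 21
Ben: 2×1 + 1×0 + 3×3 + 13×2 + 13×2 + 5×3 + 3×0 = 78
Hiro: 2×2 + 1×1 + 3×1 + 13×1 + 13×3 + 5×1 + 3×2 = 71
Sam: 2×0 + 1×3 + 3×2 + 13×3 + 13×1 + 5×0 + 3×3 = 70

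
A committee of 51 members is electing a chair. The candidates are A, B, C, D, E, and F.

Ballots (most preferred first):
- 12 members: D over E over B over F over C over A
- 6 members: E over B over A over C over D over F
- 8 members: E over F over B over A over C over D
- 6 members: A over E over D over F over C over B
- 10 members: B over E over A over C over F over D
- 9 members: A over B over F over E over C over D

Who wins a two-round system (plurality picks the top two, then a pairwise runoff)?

E

Round 1 first-place votes: A 15, B 10, C 0, D 12, E 14, F 0. A and E advance.
Runoff: A is ranked above E on 15 ballots, E above A on 36.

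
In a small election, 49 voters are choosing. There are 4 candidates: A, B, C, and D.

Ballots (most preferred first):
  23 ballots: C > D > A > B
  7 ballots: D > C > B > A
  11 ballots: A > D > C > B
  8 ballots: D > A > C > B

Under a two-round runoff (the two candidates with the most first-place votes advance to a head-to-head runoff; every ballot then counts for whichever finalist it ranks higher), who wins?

Round 1 first-place votes: A 11, B 0, C 23, D 15. C and D advance.
Runoff: C is ranked above D on 23 ballots, D above C on 26.

D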